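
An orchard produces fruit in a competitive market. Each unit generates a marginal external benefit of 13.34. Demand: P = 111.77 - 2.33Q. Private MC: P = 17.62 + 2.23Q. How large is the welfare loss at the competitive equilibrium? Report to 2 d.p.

DWL = 19.51

Market equilibrium (private): 17.62 + 2.23Q = 111.77 - 2.33Q → Q_m = 20.6469.
Social marginal cost = private MC − MEB = 4.28 + 2.23Q.
Set SMC = demand: 4.28 + 2.23Q = 111.77 - 2.33Q → Q* = 23.5724.
The loss is the area between SMC and demand from Q* to Q_m; with linear curves that's a triangle of height MEB(Q_m).
DWL = ½ × 2.9255 × 13.3400 = 19.5131.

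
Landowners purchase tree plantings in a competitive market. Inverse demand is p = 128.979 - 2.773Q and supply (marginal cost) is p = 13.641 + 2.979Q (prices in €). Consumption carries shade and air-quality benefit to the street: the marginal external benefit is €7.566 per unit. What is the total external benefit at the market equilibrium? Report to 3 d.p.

€151.712

Market equilibrium (private): 13.641 + 2.979Q = 128.979 - 2.773Q → Q_m = 20.0518.
Total external benefit = MEB × Q_m = 7.566 × 20.0518 = 151.7119.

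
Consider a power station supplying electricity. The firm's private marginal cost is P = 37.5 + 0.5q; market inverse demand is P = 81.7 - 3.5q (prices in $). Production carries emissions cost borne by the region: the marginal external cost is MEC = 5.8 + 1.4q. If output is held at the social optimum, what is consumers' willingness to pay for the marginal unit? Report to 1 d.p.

Social marginal cost = private MC + MEC = 43.3 + 1.9q.
Set SMC = demand: 43.3 + 1.9q = 81.7 - 3.5q → q* = 7.1111.
Consumer price on the demand curve at q*: 81.7 − 3.5×7.1111 = 56.8112.

P = $56.8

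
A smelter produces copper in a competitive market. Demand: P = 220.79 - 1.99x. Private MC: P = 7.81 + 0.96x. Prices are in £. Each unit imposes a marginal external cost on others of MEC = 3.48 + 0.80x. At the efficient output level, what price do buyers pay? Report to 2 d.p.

P = £109.62

Social marginal cost = private MC + MEC = 11.29 + 1.76x.
Set SMC = demand: 11.29 + 1.76x = 220.79 - 1.99x → x* = 55.8667.
Consumer price on the demand curve at x*: 220.79 − 1.99×55.8667 = 109.6153.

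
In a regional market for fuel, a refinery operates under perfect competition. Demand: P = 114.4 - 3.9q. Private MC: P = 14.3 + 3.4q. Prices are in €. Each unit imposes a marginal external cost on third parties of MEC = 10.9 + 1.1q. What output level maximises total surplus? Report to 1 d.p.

q* = 10.6

Social marginal cost = private MC + MEC = 25.2 + 4.5q.
Set SMC = demand: 25.2 + 4.5q = 114.4 - 3.9q → q* = 10.6190.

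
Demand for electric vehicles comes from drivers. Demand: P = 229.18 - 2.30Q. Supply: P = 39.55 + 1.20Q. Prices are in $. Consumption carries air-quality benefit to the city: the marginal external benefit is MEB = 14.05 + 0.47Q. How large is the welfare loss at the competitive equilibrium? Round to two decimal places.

Market equilibrium (private): 39.55 + 1.20Q = 229.18 - 2.30Q → Q_m = 54.1800.
Social marginal benefit = demand + MEB = 243.23 - 1.83Q.
Set SMB = MC: 243.23 - 1.83Q = 39.55 + 1.20Q → Q* = 67.2211.
The loss is the area between SMB and MC from Q* to Q_m; with linear curves that's a triangle of height MEB(Q_m).
DWL = ½ × 13.0411 × 39.5146 = 257.6569.

DWL = $257.66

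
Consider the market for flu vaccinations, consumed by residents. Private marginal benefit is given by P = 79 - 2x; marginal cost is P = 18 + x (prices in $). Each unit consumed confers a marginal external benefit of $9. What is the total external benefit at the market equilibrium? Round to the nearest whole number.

$183

Market equilibrium (private): 18 + x = 79 - 2x → x_m = 20.3333.
Total external benefit = MEB × x_m = 9 × 20.3333 = 182.9997.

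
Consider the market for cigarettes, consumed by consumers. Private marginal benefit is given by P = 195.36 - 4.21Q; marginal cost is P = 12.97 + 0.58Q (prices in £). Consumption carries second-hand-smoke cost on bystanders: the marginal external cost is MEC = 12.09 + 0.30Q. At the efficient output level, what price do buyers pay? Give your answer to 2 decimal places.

Social marginal benefit = demand − MEC = 183.27 - 4.51Q.
Set SMB = MC: 183.27 - 4.51Q = 12.97 + 0.58Q → Q* = 33.4578.
Consumer price on the demand curve at Q*: 195.36 − 4.21×33.4578 = 54.5027.

P = £54.50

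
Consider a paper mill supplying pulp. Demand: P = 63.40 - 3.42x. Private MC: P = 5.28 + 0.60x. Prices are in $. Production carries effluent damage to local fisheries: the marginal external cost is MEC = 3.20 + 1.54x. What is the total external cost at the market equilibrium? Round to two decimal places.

Market equilibrium (private): 5.28 + 0.60x = 63.40 - 3.42x → x_m = 14.4577.
Total external cost = ∫₀^{x_m} (3.20 + 1.54x) dx = 3.20×14.4577 + ½×1.54×14.4577² = 207.2140.

$207.21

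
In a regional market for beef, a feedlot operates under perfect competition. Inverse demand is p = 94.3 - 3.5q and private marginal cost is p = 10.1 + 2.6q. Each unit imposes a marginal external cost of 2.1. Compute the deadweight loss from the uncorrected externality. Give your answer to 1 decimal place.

DWL = 0.4

Market equilibrium (private): 10.1 + 2.6q = 94.3 - 3.5q → q_m = 13.8033.
Social marginal cost = private MC + MEC = 12.2 + 2.6q.
Set SMC = demand: 12.2 + 2.6q = 94.3 - 3.5q → q* = 13.4590.
Height of the DWL triangle at q_m is SMC(q_m) − demand(q_m) = MEC(q_m) = 2.1000.
DWL = ½ × 0.3443 × 2.1000 = 0.3615.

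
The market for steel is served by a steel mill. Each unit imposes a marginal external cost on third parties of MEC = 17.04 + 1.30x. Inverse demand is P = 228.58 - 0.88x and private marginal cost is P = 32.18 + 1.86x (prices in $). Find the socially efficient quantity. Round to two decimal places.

Social marginal cost = private MC + MEC = 49.22 + 3.16x.
Set SMC = demand: 49.22 + 3.16x = 228.58 - 0.88x → x* = 44.3960.

x* = 44.40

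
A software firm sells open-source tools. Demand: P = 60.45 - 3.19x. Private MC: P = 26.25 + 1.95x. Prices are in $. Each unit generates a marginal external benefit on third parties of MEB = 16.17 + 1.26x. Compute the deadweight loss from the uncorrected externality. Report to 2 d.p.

Market equilibrium (private): 26.25 + 1.95x = 60.45 - 3.19x → x_m = 6.6537.
Social marginal cost = private MC − MEB = 10.08 + 0.69x.
Set SMC = demand: 10.08 + 0.69x = 60.45 - 3.19x → x* = 12.9820.
The loss is the area between SMC and demand from x* to x_m; with linear curves that's a triangle of height MEB(x_m).
DWL = ½ × 6.3283 × 24.5537 = 77.6916.

DWL = $77.69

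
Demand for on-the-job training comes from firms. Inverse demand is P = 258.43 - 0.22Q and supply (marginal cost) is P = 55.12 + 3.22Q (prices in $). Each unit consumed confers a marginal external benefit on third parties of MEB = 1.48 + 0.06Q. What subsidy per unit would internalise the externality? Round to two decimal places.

Social marginal benefit = demand + MEB = 259.91 - 0.16Q.
Set SMB = MC: 259.91 - 0.16Q = 55.12 + 3.22Q → Q* = 60.5888.
The Pigouvian subsidy equals MEB at Q*: 1.48 + 0.06×60.5888 = 5.1153.

subsidy = $5.12 per unit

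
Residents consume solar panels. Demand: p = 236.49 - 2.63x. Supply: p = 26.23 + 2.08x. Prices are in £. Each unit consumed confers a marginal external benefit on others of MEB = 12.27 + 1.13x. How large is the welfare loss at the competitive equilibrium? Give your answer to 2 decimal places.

DWL = £549.32

Market equilibrium (private): 26.23 + 2.08x = 236.49 - 2.63x → x_m = 44.6412.
Social marginal benefit = demand + MEB = 248.76 - 1.50x.
Set SMB = MC: 248.76 - 1.50x = 26.23 + 2.08x → x* = 62.1592.
Height of the DWL triangle at x_m is SMB(x_m) − MC(x_m) = MEB(x_m) = 62.7145.
DWL = ½ × 17.5180 × 62.7145 = 549.3163.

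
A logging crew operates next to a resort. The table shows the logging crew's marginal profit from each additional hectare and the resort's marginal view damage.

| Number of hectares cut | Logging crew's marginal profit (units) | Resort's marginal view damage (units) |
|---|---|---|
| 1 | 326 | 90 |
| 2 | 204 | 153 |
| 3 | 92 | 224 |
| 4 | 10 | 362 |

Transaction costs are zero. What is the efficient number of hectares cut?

Bargaining reaches the level where marginal profit last exceeds marginal view damage.
That holds through level 2 (204 ≥ 153) but not at 3 (92 < 224).

2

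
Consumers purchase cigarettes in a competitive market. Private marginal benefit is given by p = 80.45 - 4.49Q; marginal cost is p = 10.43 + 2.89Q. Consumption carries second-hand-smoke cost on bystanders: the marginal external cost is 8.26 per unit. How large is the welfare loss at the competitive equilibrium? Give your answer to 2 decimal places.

Market equilibrium (private): 10.43 + 2.89Q = 80.45 - 4.49Q → Q_m = 9.4878.
Social marginal benefit = demand − MEC = 72.19 - 4.49Q.
Set SMB = MC: 72.19 - 4.49Q = 10.43 + 2.89Q → Q* = 8.3686.
The loss is the area between SMB and MC from Q* to Q_m; with linear curves that's a triangle of height MEC(Q_m).
DWL = ½ × 1.1192 × 8.2600 = 4.6223.

DWL = 4.62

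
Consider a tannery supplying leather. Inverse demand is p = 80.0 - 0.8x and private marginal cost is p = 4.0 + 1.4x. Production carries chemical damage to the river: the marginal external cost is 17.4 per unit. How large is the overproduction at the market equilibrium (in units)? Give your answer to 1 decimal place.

7.9 units

Market equilibrium (private): 4.0 + 1.4x = 80.0 - 0.8x → x_m = 34.5455.
Social marginal cost = private MC + MEC = 21.4 + 1.4x.
Set SMC = demand: 21.4 + 1.4x = 80.0 - 0.8x → x* = 26.6364.
Gap = |34.5455 − 26.6364| = 7.9091.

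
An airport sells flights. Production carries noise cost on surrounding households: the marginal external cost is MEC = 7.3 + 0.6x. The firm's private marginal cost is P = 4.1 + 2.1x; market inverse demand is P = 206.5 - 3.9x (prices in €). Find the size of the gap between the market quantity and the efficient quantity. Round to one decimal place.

Market equilibrium (private): 4.1 + 2.1x = 206.5 - 3.9x → x_m = 33.7333.
Social marginal cost = private MC + MEC = 11.4 + 2.7x.
Set SMC = demand: 11.4 + 2.7x = 206.5 - 3.9x → x* = 29.5606.
Gap = |33.7333 − 29.5606| = 4.1727.

4.2 units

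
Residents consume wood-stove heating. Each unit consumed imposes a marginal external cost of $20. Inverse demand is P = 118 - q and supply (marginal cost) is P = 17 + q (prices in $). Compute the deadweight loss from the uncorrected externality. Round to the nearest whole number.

DWL = $100

Market equilibrium (private): 17 + q = 118 - q → q_m = 50.5000.
Social marginal benefit = demand − MEC = 98 - q.
Set SMB = MC: 98 - q = 17 + q → q* = 40.5000.
The loss is the area between SMB and MC from q* to q_m; with linear curves that's a triangle of height MEC(q_m).
DWL = ½ × 10.0000 × 20.0000 = 100.0000.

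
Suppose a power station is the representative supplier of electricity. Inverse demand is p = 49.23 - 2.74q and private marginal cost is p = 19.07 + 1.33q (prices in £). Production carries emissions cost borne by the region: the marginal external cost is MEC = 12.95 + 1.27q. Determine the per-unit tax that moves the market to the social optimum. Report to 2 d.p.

Social marginal cost = private MC + MEC = 32.02 + 2.60q.
Set SMC = demand: 32.02 + 2.60q = 49.23 - 2.74q → q* = 3.2228.
The Pigouvian tax equals MEC at q*: 12.95 + 1.27×3.2228 = 17.0430.

tax = £17.04 per unit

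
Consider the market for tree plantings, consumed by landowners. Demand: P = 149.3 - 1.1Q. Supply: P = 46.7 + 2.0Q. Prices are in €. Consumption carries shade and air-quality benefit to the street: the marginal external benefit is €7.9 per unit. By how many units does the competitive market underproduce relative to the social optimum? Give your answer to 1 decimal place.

Market equilibrium (private): 46.7 + 2.0Q = 149.3 - 1.1Q → Q_m = 33.0968.
Social marginal benefit = demand + MEB = 157.2 - 1.1Q.
Set SMB = MC: 157.2 - 1.1Q = 46.7 + 2.0Q → Q* = 35.6452.
Gap = |33.0968 − 35.6452| = 2.5484.

2.5 units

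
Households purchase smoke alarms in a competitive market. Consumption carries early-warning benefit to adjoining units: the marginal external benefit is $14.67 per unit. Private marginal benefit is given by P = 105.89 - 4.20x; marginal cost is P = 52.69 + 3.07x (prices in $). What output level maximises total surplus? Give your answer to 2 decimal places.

Social marginal benefit = demand + MEB = 120.56 - 4.20x.
Set SMB = MC: 120.56 - 4.20x = 52.69 + 3.07x → x* = 9.3356.

x* = 9.34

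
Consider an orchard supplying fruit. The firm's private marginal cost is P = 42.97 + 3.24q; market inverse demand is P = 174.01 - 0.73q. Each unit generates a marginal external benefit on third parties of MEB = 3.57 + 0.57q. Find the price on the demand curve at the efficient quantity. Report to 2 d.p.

P = 145.11

Social marginal cost = private MC − MEB = 39.40 + 2.67q.
Set SMC = demand: 39.40 + 2.67q = 174.01 - 0.73q → q* = 39.5912.
Consumer price on the demand curve at q*: 174.01 − 0.73×39.5912 = 145.1084.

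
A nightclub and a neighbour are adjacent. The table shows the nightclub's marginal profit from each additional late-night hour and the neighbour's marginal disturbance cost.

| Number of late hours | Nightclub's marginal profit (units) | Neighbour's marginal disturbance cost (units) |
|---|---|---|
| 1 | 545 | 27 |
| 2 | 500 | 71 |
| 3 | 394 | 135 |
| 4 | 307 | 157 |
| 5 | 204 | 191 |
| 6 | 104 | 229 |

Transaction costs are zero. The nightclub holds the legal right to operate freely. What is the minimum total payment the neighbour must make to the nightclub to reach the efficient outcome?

104

Left alone the nightclub would choose level 6 (marginal profit stays positive).
Efficient level: k* = 5 (marginal profit ≥ marginal disturbance cost through 5).
The neighbour must at least cover the nightclub's forgone profit from cutting 6→5: 104 = 104.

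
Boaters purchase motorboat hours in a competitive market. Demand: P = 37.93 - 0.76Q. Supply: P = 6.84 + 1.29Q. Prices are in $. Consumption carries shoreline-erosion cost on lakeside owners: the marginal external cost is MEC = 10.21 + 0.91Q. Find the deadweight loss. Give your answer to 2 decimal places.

Market equilibrium (private): 6.84 + 1.29Q = 37.93 - 0.76Q → Q_m = 15.1659.
Social marginal benefit = demand − MEC = 27.72 - 1.67Q.
Set SMB = MC: 27.72 - 1.67Q = 6.84 + 1.29Q → Q* = 7.0541.
Height of the DWL triangle at Q_m is MC(Q_m) − SMB(Q_m) = MEC(Q_m) = 24.0109.
DWL = ½ × 8.1118 × 24.0109 = 97.3858.

DWL = $97.39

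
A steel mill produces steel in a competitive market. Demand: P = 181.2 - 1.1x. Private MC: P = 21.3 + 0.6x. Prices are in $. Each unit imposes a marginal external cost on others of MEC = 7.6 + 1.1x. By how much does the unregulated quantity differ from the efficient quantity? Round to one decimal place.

39.7 units

Market equilibrium (private): 21.3 + 0.6x = 181.2 - 1.1x → x_m = 94.0588.
Social marginal cost = private MC + MEC = 28.9 + 1.7x.
Set SMC = demand: 28.9 + 1.7x = 181.2 - 1.1x → x* = 54.3929.
Gap = |94.0588 − 54.3929| = 39.6659.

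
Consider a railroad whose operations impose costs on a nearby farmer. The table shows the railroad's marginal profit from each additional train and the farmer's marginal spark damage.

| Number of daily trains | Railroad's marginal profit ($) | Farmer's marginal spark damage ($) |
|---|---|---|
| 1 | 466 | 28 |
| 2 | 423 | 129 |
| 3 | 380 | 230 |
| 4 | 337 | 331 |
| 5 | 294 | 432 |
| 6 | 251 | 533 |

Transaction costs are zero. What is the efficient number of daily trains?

4

Bargaining reaches the level where marginal profit last exceeds marginal spark damage.
That holds through level 4 (337 ≥ 331) but not at 5 (294 < 432).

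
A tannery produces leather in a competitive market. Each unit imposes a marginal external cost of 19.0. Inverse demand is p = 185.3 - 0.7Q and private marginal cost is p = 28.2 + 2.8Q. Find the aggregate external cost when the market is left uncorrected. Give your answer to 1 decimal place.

852.8

Market equilibrium (private): 28.2 + 2.8Q = 185.3 - 0.7Q → Q_m = 44.8857.
Total external cost = MEC × Q_m = 19.0 × 44.8857 = 852.8283.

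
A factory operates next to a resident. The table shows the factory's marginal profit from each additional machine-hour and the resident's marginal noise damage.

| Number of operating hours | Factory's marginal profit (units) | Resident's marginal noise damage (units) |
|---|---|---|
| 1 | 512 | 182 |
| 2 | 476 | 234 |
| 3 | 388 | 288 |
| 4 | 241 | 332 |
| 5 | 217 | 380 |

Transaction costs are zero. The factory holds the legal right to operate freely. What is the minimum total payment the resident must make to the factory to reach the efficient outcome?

458

Left alone the factory would choose level 5 (marginal profit stays positive).
Efficient level: k* = 3 (marginal profit ≥ marginal noise damage through 3).
The resident must at least cover the factory's forgone profit from cutting 5→3: 241 + 217 = 458.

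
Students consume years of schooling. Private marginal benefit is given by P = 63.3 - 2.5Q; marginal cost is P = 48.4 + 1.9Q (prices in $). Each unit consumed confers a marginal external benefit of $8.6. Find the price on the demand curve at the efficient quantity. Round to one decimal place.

P = $49.9

Social marginal benefit = demand + MEB = 71.9 - 2.5Q.
Set SMB = MC: 71.9 - 2.5Q = 48.4 + 1.9Q → Q* = 5.3409.
Consumer price on the demand curve at Q*: 63.3 − 2.5×5.3409 = 49.9478.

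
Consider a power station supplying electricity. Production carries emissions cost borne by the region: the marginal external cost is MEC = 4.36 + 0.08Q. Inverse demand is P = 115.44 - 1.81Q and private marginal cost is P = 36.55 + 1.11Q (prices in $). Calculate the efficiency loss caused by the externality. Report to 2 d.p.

Market equilibrium (private): 36.55 + 1.11Q = 115.44 - 1.81Q → Q_m = 27.0171.
Social marginal cost = private MC + MEC = 40.91 + 1.19Q.
Set SMC = demand: 40.91 + 1.19Q = 115.44 - 1.81Q → Q* = 24.8433.
Between Q* and Q_m the wedge SMC − demand runs linearly from 0 to MEC(Q_m), so the loss is a triangle.
DWL = ½ × 2.1738 × 6.5214 = 7.0881.

DWL = $7.09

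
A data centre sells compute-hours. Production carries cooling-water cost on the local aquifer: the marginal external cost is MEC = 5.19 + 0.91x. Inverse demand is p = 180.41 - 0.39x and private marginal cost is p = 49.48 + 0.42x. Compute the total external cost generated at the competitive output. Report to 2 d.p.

Market equilibrium (private): 49.48 + 0.42x = 180.41 - 0.39x → x_m = 161.6420.
Total external cost = ∫₀^{x_m} (5.19 + 0.91x) dx = 5.19×161.6420 + ½×0.91×161.6420² = 12727.2239.

12727.22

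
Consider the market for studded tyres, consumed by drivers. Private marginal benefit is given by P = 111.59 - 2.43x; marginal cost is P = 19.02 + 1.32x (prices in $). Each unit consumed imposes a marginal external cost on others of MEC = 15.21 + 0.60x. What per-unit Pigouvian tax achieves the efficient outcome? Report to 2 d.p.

Social marginal benefit = demand − MEC = 96.38 - 3.03x.
Set SMB = MC: 96.38 - 3.03x = 19.02 + 1.32x → x* = 17.7839.
The Pigouvian tax equals MEC at x*: 15.21 + 0.60×17.7839 = 25.8803.

tax = $25.88 per unit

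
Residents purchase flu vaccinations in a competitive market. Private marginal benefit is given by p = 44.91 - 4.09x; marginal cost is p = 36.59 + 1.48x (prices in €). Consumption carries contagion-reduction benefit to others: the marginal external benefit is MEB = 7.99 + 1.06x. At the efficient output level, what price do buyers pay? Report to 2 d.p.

Social marginal benefit = demand + MEB = 52.90 - 3.03x.
Set SMB = MC: 52.90 - 3.03x = 36.59 + 1.48x → x* = 3.6164.
Consumer price on the demand curve at x*: 44.91 − 4.09×3.6164 = 30.1189.

P = €30.12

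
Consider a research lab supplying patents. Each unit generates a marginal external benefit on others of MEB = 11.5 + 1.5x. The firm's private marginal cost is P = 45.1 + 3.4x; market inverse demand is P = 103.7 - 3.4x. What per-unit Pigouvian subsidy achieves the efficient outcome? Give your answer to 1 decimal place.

subsidy = 31.3 per unit

Social marginal cost = private MC − MEB = 33.6 + 1.9x.
Set SMC = demand: 33.6 + 1.9x = 103.7 - 3.4x → x* = 13.2264.
The Pigouvian subsidy equals MEB at x*: 11.5 + 1.5×13.2264 = 31.3396.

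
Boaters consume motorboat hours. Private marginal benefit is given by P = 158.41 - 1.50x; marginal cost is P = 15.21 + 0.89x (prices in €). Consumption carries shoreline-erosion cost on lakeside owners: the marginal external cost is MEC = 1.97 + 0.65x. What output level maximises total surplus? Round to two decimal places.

x* = 46.46

Social marginal benefit = demand − MEC = 156.44 - 2.15x.
Set SMB = MC: 156.44 - 2.15x = 15.21 + 0.89x → x* = 46.4572.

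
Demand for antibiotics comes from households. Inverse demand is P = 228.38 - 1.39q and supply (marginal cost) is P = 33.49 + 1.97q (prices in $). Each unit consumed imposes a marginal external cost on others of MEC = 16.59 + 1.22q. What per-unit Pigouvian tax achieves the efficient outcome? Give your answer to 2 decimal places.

tax = $64.08 per unit

Social marginal benefit = demand − MEC = 211.79 - 2.61q.
Set SMB = MC: 211.79 - 2.61q = 33.49 + 1.97q → q* = 38.9301.
The Pigouvian tax equals MEC at q*: 16.59 + 1.22×38.9301 = 64.0847.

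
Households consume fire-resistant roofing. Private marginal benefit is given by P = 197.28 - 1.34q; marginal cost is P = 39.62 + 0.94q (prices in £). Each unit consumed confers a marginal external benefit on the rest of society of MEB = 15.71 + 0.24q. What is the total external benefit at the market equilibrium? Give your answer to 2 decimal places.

Market equilibrium (private): 39.62 + 0.94q = 197.28 - 1.34q → q_m = 69.1491.
Total external benefit = ∫₀^{q_m} (15.71 + 0.24q) dq = 15.71×69.1491 + ½×0.24×69.1491² = 1660.1241.

£1660.12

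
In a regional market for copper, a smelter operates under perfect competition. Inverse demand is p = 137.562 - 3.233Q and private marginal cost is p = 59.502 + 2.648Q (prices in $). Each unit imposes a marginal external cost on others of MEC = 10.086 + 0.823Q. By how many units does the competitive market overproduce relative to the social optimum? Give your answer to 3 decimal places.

3.134 units

Market equilibrium (private): 59.502 + 2.648Q = 137.562 - 3.233Q → Q_m = 13.2733.
Social marginal cost = private MC + MEC = 69.588 + 3.471Q.
Set SMC = demand: 69.588 + 3.471Q = 137.562 - 3.233Q → Q* = 10.1393.
Gap = |13.2733 − 10.1393| = 3.1340.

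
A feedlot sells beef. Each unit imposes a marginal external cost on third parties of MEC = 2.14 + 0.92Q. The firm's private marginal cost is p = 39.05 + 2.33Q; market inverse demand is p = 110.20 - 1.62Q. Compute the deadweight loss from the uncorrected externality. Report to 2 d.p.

Market equilibrium (private): 39.05 + 2.33Q = 110.20 - 1.62Q → Q_m = 18.0127.
Social marginal cost = private MC + MEC = 41.19 + 3.25Q.
Set SMC = demand: 41.19 + 3.25Q = 110.20 - 1.62Q → Q* = 14.1704.
Height of the DWL triangle at Q_m is SMC(Q_m) − demand(Q_m) = MEC(Q_m) = 18.7116.
DWL = ½ × 3.8423 × 18.7116 = 35.9478.

DWL = 35.95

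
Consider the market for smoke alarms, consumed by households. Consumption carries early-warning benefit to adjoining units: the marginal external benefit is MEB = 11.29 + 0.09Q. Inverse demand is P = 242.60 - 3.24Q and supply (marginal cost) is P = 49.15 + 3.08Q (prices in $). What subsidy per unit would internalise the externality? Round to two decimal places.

Social marginal benefit = demand + MEB = 253.89 - 3.15Q.
Set SMB = MC: 253.89 - 3.15Q = 49.15 + 3.08Q → Q* = 32.8636.
The Pigouvian subsidy equals MEB at Q*: 11.29 + 0.09×32.8636 = 14.2477.

subsidy = $14.25 per unit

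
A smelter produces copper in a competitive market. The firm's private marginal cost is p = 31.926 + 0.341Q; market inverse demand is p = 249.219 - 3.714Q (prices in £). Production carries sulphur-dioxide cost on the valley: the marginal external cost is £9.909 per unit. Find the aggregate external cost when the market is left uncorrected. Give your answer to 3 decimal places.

£530.988

Market equilibrium (private): 31.926 + 0.341Q = 249.219 - 3.714Q → Q_m = 53.5864.
Total external cost = MEC × Q_m = 9.909 × 53.5864 = 530.9876.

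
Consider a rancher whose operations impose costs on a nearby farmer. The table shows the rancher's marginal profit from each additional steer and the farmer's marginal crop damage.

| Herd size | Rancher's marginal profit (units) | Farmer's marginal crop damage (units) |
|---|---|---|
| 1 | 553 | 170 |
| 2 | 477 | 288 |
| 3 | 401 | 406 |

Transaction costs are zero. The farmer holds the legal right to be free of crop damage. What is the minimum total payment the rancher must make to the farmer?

Efficient level: marginal profit ≥ marginal crop damage through level 2, so k* = 2.
With the farmer holding the right, the rancher must at least compensate total damage at k*: 170 + 288 = 458.

458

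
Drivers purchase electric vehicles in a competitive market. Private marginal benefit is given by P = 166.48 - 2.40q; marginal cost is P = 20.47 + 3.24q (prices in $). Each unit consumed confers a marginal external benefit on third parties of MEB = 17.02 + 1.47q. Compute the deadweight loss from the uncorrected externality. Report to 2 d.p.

Market equilibrium (private): 20.47 + 3.24q = 166.48 - 2.40q → q_m = 25.8883.
Social marginal benefit = demand + MEB = 183.50 - 0.93q.
Set SMB = MC: 183.50 - 0.93q = 20.47 + 3.24q → q* = 39.0959.
Between q* and q_m the wedge SMB − MC runs linearly from 0 to MEB(q_m), so the loss is a triangle.
DWL = ½ × 13.2076 × 55.0758 = 363.7096.

DWL = $363.71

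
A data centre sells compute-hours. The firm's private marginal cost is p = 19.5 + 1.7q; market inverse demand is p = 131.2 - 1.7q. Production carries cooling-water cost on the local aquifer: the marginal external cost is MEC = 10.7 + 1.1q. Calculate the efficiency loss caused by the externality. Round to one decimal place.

Market equilibrium (private): 19.5 + 1.7q = 131.2 - 1.7q → q_m = 32.8529.
Social marginal cost = private MC + MEC = 30.2 + 2.8q.
Set SMC = demand: 30.2 + 2.8q = 131.2 - 1.7q → q* = 22.4444.
The loss is the area between SMC and demand from q* to q_m; with linear curves that's a triangle of height MEC(q_m).
DWL = ½ × 10.4085 × 46.8382 = 243.7577.

DWL = 243.8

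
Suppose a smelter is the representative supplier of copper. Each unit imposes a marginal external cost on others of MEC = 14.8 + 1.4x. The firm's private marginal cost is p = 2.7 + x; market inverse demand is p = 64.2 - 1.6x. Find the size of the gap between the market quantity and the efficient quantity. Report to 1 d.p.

12.0 units

Market equilibrium (private): 2.7 + x = 64.2 - 1.6x → x_m = 23.6538.
Social marginal cost = private MC + MEC = 17.5 + 2.4x.
Set SMC = demand: 17.5 + 2.4x = 64.2 - 1.6x → x* = 11.6750.
Gap = |23.6538 − 11.6750| = 11.9788.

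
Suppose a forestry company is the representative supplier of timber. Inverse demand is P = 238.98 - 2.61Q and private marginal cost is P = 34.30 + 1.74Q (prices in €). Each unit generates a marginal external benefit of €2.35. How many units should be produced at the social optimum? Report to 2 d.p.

Q* = 47.59

Social marginal cost = private MC − MEB = 31.95 + 1.74Q.
Set SMC = demand: 31.95 + 1.74Q = 238.98 - 2.61Q → Q* = 47.5931.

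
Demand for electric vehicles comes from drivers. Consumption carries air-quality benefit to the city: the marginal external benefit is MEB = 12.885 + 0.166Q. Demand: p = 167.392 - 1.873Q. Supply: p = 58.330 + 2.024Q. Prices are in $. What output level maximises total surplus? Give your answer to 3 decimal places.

Q* = 32.685

Social marginal benefit = demand + MEB = 180.277 - 1.707Q.
Set SMB = MC: 180.277 - 1.707Q = 58.330 + 2.024Q → Q* = 32.6848.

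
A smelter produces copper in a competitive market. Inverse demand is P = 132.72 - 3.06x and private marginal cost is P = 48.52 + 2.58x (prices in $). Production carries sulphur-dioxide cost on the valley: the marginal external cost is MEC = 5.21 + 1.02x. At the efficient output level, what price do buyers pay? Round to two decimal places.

Social marginal cost = private MC + MEC = 53.73 + 3.60x.
Set SMC = demand: 53.73 + 3.60x = 132.72 - 3.06x → x* = 11.8604.
Consumer price on the demand curve at x*: 132.72 − 3.06×11.8604 = 96.4272.

P = $96.43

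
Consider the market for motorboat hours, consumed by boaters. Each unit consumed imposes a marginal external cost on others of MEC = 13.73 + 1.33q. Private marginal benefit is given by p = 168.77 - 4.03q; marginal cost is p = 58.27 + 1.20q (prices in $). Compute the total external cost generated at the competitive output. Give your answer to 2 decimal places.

Market equilibrium (private): 58.27 + 1.20q = 168.77 - 4.03q → q_m = 21.1281.
Total external cost = ∫₀^{q_m} (13.73 + 1.33q) dq = 13.73×21.1281 + ½×1.33×21.1281² = 586.9426.

$586.94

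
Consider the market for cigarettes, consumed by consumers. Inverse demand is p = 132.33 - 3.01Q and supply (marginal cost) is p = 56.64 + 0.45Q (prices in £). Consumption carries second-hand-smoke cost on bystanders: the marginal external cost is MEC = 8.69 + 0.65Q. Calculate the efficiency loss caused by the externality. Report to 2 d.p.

DWL = £63.85

Market equilibrium (private): 56.64 + 0.45Q = 132.33 - 3.01Q → Q_m = 21.8757.
Social marginal benefit = demand − MEC = 123.64 - 3.66Q.
Set SMB = MC: 123.64 - 3.66Q = 56.64 + 0.45Q → Q* = 16.3017.
Height of the DWL triangle at Q_m is MC(Q_m) − SMB(Q_m) = MEC(Q_m) = 22.9092.
DWL = ½ × 5.5740 × 22.9092 = 63.8479.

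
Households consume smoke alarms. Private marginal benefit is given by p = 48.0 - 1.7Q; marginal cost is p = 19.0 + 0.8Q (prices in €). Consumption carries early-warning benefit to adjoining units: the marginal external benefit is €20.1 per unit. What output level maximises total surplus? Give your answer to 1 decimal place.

Q* = 19.6

Social marginal benefit = demand + MEB = 68.1 - 1.7Q.
Set SMB = MC: 68.1 - 1.7Q = 19.0 + 0.8Q → Q* = 19.6400.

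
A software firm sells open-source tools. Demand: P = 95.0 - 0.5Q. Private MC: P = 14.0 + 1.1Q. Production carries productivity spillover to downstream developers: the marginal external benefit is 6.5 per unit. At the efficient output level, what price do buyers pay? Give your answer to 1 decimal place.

Social marginal cost = private MC − MEB = 7.5 + 1.1Q.
Set SMC = demand: 7.5 + 1.1Q = 95.0 - 0.5Q → Q* = 54.6875.
Consumer price on the demand curve at Q*: 95.0 − 0.5×54.6875 = 67.6563.

P = 67.7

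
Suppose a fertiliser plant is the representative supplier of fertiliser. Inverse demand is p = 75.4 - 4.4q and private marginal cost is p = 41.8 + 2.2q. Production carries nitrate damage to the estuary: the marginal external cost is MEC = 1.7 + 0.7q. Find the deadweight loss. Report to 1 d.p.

DWL = 1.9

Market equilibrium (private): 41.8 + 2.2q = 75.4 - 4.4q → q_m = 5.0909.
Social marginal cost = private MC + MEC = 43.5 + 2.9q.
Set SMC = demand: 43.5 + 2.9q = 75.4 - 4.4q → q* = 4.3699.
The welfare-loss triangle has base |q_m − q*| and height MEC(q_m) (the vertical gap between SMC and demand is zero at q* and MEC at q_m).
DWL = ½ × 0.7210 × 5.2636 = 1.8975.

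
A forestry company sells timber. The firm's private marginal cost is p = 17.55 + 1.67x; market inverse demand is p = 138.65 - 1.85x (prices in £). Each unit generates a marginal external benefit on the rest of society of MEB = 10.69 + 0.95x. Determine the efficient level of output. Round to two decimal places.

x* = 51.28

Social marginal cost = private MC − MEB = 6.86 + 0.72x.
Set SMC = demand: 6.86 + 0.72x = 138.65 - 1.85x → x* = 51.2802.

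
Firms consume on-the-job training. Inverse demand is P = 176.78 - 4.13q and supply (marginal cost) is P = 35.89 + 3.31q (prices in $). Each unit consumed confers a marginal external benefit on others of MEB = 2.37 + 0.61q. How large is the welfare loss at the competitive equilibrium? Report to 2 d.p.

Market equilibrium (private): 35.89 + 3.31q = 176.78 - 4.13q → q_m = 18.9368.
Social marginal benefit = demand + MEB = 179.15 - 3.52q.
Set SMB = MC: 179.15 - 3.52q = 35.89 + 3.31q → q* = 20.9751.
The loss is the area between SMB and MC from q* to q_m; with linear curves that's a triangle of height MEB(q_m).
DWL = ½ × 2.0383 × 13.9215 = 14.1881.

DWL = $14.19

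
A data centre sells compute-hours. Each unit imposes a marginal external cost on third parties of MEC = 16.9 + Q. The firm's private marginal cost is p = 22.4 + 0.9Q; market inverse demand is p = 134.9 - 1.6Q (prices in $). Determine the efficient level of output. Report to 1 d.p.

Q* = 27.3

Social marginal cost = private MC + MEC = 39.3 + 1.9Q.
Set SMC = demand: 39.3 + 1.9Q = 134.9 - 1.6Q → Q* = 27.3143.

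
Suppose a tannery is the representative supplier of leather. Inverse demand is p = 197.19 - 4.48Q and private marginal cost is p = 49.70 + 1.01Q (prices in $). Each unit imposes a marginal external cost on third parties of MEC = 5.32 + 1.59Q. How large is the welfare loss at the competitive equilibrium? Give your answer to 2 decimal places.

Market equilibrium (private): 49.70 + 1.01Q = 197.19 - 4.48Q → Q_m = 26.8652.
Social marginal cost = private MC + MEC = 55.02 + 2.60Q.
Set SMC = demand: 55.02 + 2.60Q = 197.19 - 4.48Q → Q* = 20.0805.
The loss is the area between SMC and demand from Q* to Q_m; with linear curves that's a triangle of height MEC(Q_m).
DWL = ½ × 6.7847 × 48.0357 = 162.9539.

DWL = $162.95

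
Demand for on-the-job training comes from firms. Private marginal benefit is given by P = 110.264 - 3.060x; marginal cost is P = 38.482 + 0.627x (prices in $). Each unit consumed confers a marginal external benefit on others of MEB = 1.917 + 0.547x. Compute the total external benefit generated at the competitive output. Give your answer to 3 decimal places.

Market equilibrium (private): 38.482 + 0.627x = 110.264 - 3.060x → x_m = 19.4689.
Total external benefit = ∫₀^{x_m} (1.917 + 0.547x) dx = 1.917×19.4689 + ½×0.547×19.4689² = 140.9888.

$140.989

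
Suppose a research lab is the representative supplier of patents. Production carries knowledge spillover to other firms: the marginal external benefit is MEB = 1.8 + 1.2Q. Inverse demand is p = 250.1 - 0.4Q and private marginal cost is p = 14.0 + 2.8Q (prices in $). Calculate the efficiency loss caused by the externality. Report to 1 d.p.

Market equilibrium (private): 14.0 + 2.8Q = 250.1 - 0.4Q → Q_m = 73.7813.
Social marginal cost = private MC − MEB = 12.2 + 1.6Q.
Set SMC = demand: 12.2 + 1.6Q = 250.1 - 0.4Q → Q* = 118.9500.
Between Q* and Q_m the wedge demand − SMC runs linearly from 0 to MEB(Q_m), so the loss is a triangle.
DWL = ½ × 45.1687 × 90.3375 = 2040.2137.

DWL = $2040.2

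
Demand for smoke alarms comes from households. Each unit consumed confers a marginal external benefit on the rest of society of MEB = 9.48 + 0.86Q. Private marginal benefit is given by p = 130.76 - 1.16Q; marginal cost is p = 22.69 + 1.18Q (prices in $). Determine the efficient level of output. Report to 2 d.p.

Q* = 79.43

Social marginal benefit = demand + MEB = 140.24 - 0.30Q.
Set SMB = MC: 140.24 - 0.30Q = 22.69 + 1.18Q → Q* = 79.4257.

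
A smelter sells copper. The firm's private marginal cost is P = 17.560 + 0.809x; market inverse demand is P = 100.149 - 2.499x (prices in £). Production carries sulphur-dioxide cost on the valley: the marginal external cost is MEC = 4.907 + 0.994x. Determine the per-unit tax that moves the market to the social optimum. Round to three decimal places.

Social marginal cost = private MC + MEC = 22.467 + 1.803x.
Set SMC = demand: 22.467 + 1.803x = 100.149 - 2.499x → x* = 18.0572.
The Pigouvian tax equals MEC at x*: 4.907 + 0.994×18.0572 = 22.8559.

tax = £22.856 per unit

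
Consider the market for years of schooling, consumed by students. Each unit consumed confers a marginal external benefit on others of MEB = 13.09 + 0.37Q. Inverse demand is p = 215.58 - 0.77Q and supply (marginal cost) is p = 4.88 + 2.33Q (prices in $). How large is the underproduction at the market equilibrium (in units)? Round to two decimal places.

Market equilibrium (private): 4.88 + 2.33Q = 215.58 - 0.77Q → Q_m = 67.9677.
Social marginal benefit = demand + MEB = 228.67 - 0.40Q.
Set SMB = MC: 228.67 - 0.40Q = 4.88 + 2.33Q → Q* = 81.9744.
Gap = |67.9677 − 81.9744| = 14.0067.

14.01 units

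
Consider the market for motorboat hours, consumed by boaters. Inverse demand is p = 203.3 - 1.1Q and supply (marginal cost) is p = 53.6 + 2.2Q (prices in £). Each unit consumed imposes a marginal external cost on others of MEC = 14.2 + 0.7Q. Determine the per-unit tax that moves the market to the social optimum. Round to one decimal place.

tax = £37.9 per unit

Social marginal benefit = demand − MEC = 189.1 - 1.8Q.
Set SMB = MC: 189.1 - 1.8Q = 53.6 + 2.2Q → Q* = 33.8750.
The Pigouvian tax equals MEC at Q*: 14.2 + 0.7×33.8750 = 37.9125.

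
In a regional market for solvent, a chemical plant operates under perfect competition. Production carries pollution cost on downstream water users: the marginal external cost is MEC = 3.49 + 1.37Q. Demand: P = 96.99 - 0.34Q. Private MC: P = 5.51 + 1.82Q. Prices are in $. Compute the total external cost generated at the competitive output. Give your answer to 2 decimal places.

Market equilibrium (private): 5.51 + 1.82Q = 96.99 - 0.34Q → Q_m = 42.3519.
Total external cost = ∫₀^{Q_m} (3.49 + 1.37Q) dQ = 3.49×42.3519 + ½×1.37×42.3519² = 1376.4813.

$1376.48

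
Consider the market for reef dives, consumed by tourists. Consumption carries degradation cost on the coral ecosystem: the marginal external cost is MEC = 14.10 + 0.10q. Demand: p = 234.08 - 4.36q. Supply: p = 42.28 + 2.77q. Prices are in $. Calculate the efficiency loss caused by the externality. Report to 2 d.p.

Market equilibrium (private): 42.28 + 2.77q = 234.08 - 4.36q → q_m = 26.9004.
Social marginal benefit = demand − MEC = 219.98 - 4.46q.
Set SMB = MC: 219.98 - 4.46q = 42.28 + 2.77q → q* = 24.5781.
The loss is the area between SMB and MC from q* to q_m; with linear curves that's a triangle of height MEC(q_m).
DWL = ½ × 2.3223 × 16.7900 = 19.4957.

DWL = $19.50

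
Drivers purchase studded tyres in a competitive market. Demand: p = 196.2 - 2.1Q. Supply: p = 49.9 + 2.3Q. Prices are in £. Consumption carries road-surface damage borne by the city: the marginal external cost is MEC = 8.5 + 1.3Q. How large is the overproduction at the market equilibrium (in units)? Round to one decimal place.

Market equilibrium (private): 49.9 + 2.3Q = 196.2 - 2.1Q → Q_m = 33.2500.
Social marginal benefit = demand − MEC = 187.7 - 3.4Q.
Set SMB = MC: 187.7 - 3.4Q = 49.9 + 2.3Q → Q* = 24.1754.
Gap = |33.2500 − 24.1754| = 9.0746.

9.1 units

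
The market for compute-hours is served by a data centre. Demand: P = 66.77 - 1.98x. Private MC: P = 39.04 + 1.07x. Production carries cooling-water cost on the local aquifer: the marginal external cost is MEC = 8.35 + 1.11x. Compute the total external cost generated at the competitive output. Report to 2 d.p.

121.79

Market equilibrium (private): 39.04 + 1.07x = 66.77 - 1.98x → x_m = 9.0918.
Total external cost = ∫₀^{x_m} (8.35 + 1.11x) dx = 8.35×9.0918 + ½×1.11×9.0918² = 121.7933.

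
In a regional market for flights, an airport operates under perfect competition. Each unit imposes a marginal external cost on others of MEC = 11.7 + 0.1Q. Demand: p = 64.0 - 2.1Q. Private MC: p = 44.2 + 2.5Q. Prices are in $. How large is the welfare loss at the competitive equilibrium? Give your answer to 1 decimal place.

Market equilibrium (private): 44.2 + 2.5Q = 64.0 - 2.1Q → Q_m = 4.3043.
Social marginal cost = private MC + MEC = 55.9 + 2.6Q.
Set SMC = demand: 55.9 + 2.6Q = 64.0 - 2.1Q → Q* = 1.7234.
The loss is the area between SMC and demand from Q* to Q_m; with linear curves that's a triangle of height MEC(Q_m).
DWL = ½ × 2.5809 × 12.1304 = 15.6537.

DWL = $15.7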